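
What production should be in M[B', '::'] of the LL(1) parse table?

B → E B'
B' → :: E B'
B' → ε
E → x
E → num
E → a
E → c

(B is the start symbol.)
B' → :: E B'

To find M[B', '::'], we find productions for B' where '::' is in the predict set (PREDICT(N → α) = (FIRST(α) \ {ε}) ∪ (FOLLOW(N) if α ⇒* ε)).

Relevant sets:
  FOLLOW(B') = { $ }

B' → :: E B': PREDICT = { '::' }
  '::' is in predict set, so this production goes in M[B', '::']
B' → ε: PREDICT = { $ }

M[B', '::'] = B' → :: E B'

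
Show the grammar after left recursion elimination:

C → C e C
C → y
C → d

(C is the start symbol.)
C → y C'
C → d C'
C' → e C C'
C' → ε

C is directly left-recursive. The standard transformation for
  A → A α₁ | ... | A α_m | β₁ | ... | β_n
is
  A  → β₁ A' | ... | β_n A'
  A' → α₁ A' | ... | α_m A' | ε

C → y becomes C → y C'
C → d becomes C → d C'
C → C e C becomes C' → e C C'
Add C' → ε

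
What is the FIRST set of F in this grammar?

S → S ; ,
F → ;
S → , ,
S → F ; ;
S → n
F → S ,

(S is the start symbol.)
To compute FIRST(F), examine every production with F on the left-hand side, reading each right-hand side left to right until a non-nullable symbol is reached.

FIRST sets of the other non-terminals involved (by the same procedure, iterated to a fixed point):
  FIRST(S) = { ',', ';', 'n' }

From F → ;:
  - ';' is a terminal: add ';' and stop
From F → S ,:
  - S is a non-terminal: add FIRST(S) \ {ε} = { ',', ';', 'n' }
    S is not nullable, so stop

Collecting: FIRST(F) = { ',', ';', 'n' }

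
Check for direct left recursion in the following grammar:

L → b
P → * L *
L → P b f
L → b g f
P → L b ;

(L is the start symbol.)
L → b: starts with b
P → * L *: starts with '*'
L → P b f: starts with P
L → b g f: starts with b
P → L b ;: starts with L

No direct left recursion found.

Answer: No direct left recursion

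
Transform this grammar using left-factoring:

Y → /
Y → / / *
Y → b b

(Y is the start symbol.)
Left-factoring transforms A → αβ₁ | αβ₂ into A → αA' and A' → β₁ | β₂
(α is the longest common prefix among the alternatives). Repeat until
no nonterminal has two alternatives with a common prefix.

Round 1: Y has alternatives sharing prefix '/'. Introduce Y': Y → / Y'
  Add: Y' → ε
  Add: Y' → / *

No remaining common prefixes — done.

Resulting grammar:
Y → / Y'
Y' → ε
Y' → / *
Y → b b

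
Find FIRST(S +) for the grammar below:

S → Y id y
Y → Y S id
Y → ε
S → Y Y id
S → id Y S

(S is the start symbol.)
FIRST sets of the non-terminals involved (from the grammar, by fixed-point iteration):
  FIRST(S) = { 'id' }

To compute FIRST(S +), process the symbols left to right:
Symbol S is a non-terminal. Add FIRST(S) \ {ε} = { 'id' }
S is not nullable (ε ∉ FIRST(S)), so stop here.
FIRST(S +) = { 'id' }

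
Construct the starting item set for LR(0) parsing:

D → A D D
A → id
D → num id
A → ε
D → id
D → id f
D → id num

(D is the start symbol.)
{ [A → . id], [A → .], [D → . A D D], [D → . id f], [D → . id num], [D → . id], [D → . num id], [D' → . D] }

First, augment the grammar with D' → D
I₀ = CLOSURE({ [D' → . D] }):
  [D' → . D] has the dot before D: add [D → . A D D], [D → . num id], [D → . id], [D → . id f], [D → . id num]
  [D → . A D D] has the dot before A: add [A → . id], [A → .]
No further items can be added.

I₀ = { [A → . id], [A → .], [D → . A D D], [D → . id f], [D → . id num], [D → . id], [D → . num id], [D' → . D] }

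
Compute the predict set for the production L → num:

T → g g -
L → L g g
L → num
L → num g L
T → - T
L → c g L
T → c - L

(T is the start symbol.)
PREDICT(L → num) = (FIRST(RHS) \ {ε}) ∪ (FOLLOW(L) if ε ∈ FIRST(RHS), i.e. RHS ⇒* ε)
FIRST(num) = { 'num' }
ε ∉ FIRST(num), so FOLLOW(L) is not added.
PREDICT(L → num) = { 'num' }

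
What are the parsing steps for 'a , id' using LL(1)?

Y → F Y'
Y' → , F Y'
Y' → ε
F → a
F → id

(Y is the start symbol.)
Stack is shown with the top on the left.

Stack     Input     Action
--------------------------
Y $       a , id $  output Y → F Y'
F Y' $    a , id $  output F → a
a Y' $    a , id $  match 'a'
Y' $      , id $    output Y' → , F Y'
, F Y' $  , id $    match ','
F Y' $    id $      output F → id
id Y' $   id $      match 'id'
Y' $      $         output Y' → ε
$         $         accept

The string is accepted.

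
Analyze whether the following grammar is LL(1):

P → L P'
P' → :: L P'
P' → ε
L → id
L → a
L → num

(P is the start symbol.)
Relevant sets:
  FOLLOW(P') = { $ }

For P':
  PREDICT(P' → :: L P') = { '::' }
  PREDICT(P' → ε) = { $ }
For L:
  PREDICT(L → id) = { 'id' }
  PREDICT(L → a) = { 'a' }
  PREDICT(L → num) = { 'num' }
P has a single production, so nothing to check there.

All predict sets are disjoint. The grammar IS LL(1).

Answer: Yes, the grammar is LL(1).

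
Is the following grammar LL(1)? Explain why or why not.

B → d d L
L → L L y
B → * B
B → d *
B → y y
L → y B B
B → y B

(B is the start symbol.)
A grammar is LL(1) if for each non-terminal N with multiple productions, the predict sets of those productions are pairwise disjoint, where PREDICT(N → α) = (FIRST(α) \ {ε}) ∪ (FOLLOW(N) if α ⇒* ε).

Relevant sets:
  FIRST(L) = { 'y' }

For B:
  PREDICT(B → d d L) = { 'd' }
  PREDICT(B → '*' B) = { '*' }
  PREDICT(B → d '*') = { 'd' }
  PREDICT(B → y y) = { 'y' }
  PREDICT(B → y B) = { 'y' }
For L:
  PREDICT(L → L L y) = { 'y' }
  PREDICT(L → y B B) = { 'y' }

Conflict found: Predict set conflict for B: { 'd' }
The grammar is NOT LL(1).

Answer: No. Predict set conflict for B: { 'd' }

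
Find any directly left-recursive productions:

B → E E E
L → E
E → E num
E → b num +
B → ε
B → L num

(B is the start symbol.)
Yes, E is left-recursive

B → E E E: starts with E
L → E: starts with E
E → E num: LEFT RECURSIVE (starts with E)
E → b num +: starts with b
B → ε: starts with ε
B → L num: starts with L

The grammar has direct left recursion on: E.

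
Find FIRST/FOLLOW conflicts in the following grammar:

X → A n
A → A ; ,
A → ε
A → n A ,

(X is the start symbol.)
A FIRST/FOLLOW conflict occurs when a non-terminal N has a nullable alternative N → β (β ⇒* ε) and another alternative N → α with FIRST(α) ∩ FOLLOW(N) ≠ ∅: on such a lookahead the parser cannot decide between expanding α and letting N vanish via β.

Nullable non-terminals: A.
FIRST sets used below: FIRST(A) = { ';', 'n', ε }

A: nullable alternative(s) A → ε; FOLLOW(A) = { ',', ';', 'n' }
  A → A ; ,: FIRST \ {ε} = { ';', 'n' } — overlaps FOLLOW(A) on { ';', 'n' }: CONFLICT
  A → ε: FIRST \ {ε} = { } — this is the only nullable alternative, skip
  A → n A ,: FIRST \ {ε} = { 'n' } — overlaps FOLLOW(A) on { 'n' }: CONFLICT

X has no nullable alternative, so no FIRST/FOLLOW check is needed there.

So the grammar has 2 FIRST/FOLLOW conflicts (marked CONFLICT above).

Answer: Yes. A → A ';' ',' with FOLLOW(A) on { ';', 'n' }; A → n A ',' with FOLLOW(A) on { 'n' }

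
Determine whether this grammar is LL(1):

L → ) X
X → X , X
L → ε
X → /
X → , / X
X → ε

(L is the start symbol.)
Relevant sets:
  FIRST(X) = { ',', '/', ε }
  FOLLOW(L) = { $ }
  FOLLOW(X) = { $, ',' }

For L:
  PREDICT(L → ')' X) = { ')' }
  PREDICT(L → ε) = { $ }
For X:
  PREDICT(X → X ',' X) = { ',', '/' }
  PREDICT(X → '/') = { '/' }
  PREDICT(X → ',' '/' X) = { ',' }
  PREDICT(X → ε) = { $, ',' }

Conflict found: Predict set conflict for X: { '/' }
The grammar is NOT LL(1).

Answer: No. Predict set conflict for X: { '/' }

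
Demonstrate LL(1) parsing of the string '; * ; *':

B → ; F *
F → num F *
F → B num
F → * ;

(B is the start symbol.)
LL(1) parsing maintains a stack (initially the start symbol over $) and the input. At each step: if the stack top is a terminal, match it against the current input token; if it is a non-terminal N, replace it with the RHS of M[N, lookahead] (the unique production whose predict set contains the lookahead).

Stack is shown with the top on the left.

Stack    Input      Action
--------------------------
B $      ; * ; * $  output B → ; F *
; F * $  ; * ; * $  match ';'
F * $    * ; * $    output F → * ;
* ; * $  * ; * $    match '*'
; * $    ; * $      match ';'
* $      * $        match '*'
$        $          accept

The string is accepted.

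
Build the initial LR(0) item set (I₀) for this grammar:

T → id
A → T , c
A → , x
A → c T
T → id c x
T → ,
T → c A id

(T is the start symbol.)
{ [T → . ,], [T → . c A id], [T → . id c x], [T → . id], [T' → . T] }

First, augment the grammar with T' → T
I₀ = CLOSURE({ [T' → . T] }):
  [T' → . T] has the dot before T: add [T → . id], [T → . id c x], [T → . ,], [T → . c A id]
No further items can be added.

I₀ = { [T → . ,], [T → . c A id], [T → . id c x], [T → . id], [T' → . T] }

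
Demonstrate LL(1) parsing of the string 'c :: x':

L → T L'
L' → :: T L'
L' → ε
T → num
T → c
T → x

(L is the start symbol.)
LL(1) parsing maintains a stack (initially the start symbol over $) and the input. At each step: if the stack top is a terminal, match it against the current input token; if it is a non-terminal N, replace it with the RHS of M[N, lookahead] (the unique production whose predict set contains the lookahead).

Stack is shown with the top on the left.

Stack      Input     Action
---------------------------
L $        c :: x $  output L → T L'
T L' $     c :: x $  output T → c
c L' $     c :: x $  match 'c'
L' $       :: x $    output L' → :: T L'
:: T L' $  :: x $    match '::'
T L' $     x $       output T → x
x L' $     x $       match 'x'
L' $       $         output L' → ε
$          $         accept

The string is accepted.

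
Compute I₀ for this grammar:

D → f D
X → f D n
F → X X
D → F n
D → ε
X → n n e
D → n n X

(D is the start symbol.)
{ [D → . F n], [D → . f D], [D → . n n X], [D → .], [D' → . D], [F → . X X], [X → . f D n], [X → . n n e] }

First, augment the grammar with D' → D
I₀ = CLOSURE({ [D' → . D] }):
  [D' → . D] has the dot before D: add [D → . f D], [D → . F n], [D → .], [D → . n n X]
  [D → . F n] has the dot before F: add [F → . X X]
  [F → . X X] has the dot before X: add [X → . f D n], [X → . n n e]
No further items can be added.

I₀ = { [D → . F n], [D → . f D], [D → . n n X], [D → .], [D' → . D], [F → . X X], [X → . f D n], [X → . n n e] }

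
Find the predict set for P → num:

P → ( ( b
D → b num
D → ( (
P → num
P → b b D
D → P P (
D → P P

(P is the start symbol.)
{ 'num' }

PREDICT(P → num) = (FIRST(RHS) \ {ε}) ∪ (FOLLOW(P) if ε ∈ FIRST(RHS), i.e. RHS ⇒* ε)
FIRST(num) = { 'num' }
ε ∉ FIRST(num), so FOLLOW(P) is not added.
PREDICT(P → num) = { 'num' }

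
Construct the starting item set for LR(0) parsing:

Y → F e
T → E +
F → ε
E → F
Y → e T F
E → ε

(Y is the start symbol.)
{ [F → .], [Y → . F e], [Y → . e T F], [Y' → . Y] }

First, augment the grammar with Y' → Y
I₀ = CLOSURE({ [Y' → . Y] }):
  [Y' → . Y] has the dot before Y: add [Y → . F e], [Y → . e T F]
  [Y → . F e] has the dot before F: add [F → .]
No further items can be added.

I₀ = { [F → .], [Y → . F e], [Y → . e T F], [Y' → . Y] }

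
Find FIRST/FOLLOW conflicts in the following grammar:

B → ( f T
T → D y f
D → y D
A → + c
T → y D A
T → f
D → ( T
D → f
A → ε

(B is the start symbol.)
A FIRST/FOLLOW conflict occurs when a non-terminal N has a nullable alternative N → β (β ⇒* ε) and another alternative N → α with FIRST(α) ∩ FOLLOW(N) ≠ ∅: on such a lookahead the parser cannot decide between expanding α and letting N vanish via β.

Nullable non-terminals: A.

A: nullable alternative(s) A → ε; FOLLOW(A) = { $, '+', 'y' }
  A → + c: FIRST \ {ε} = { '+' } — overlaps FOLLOW(A) on { '+' }: CONFLICT
  A → ε: FIRST \ {ε} = { } — this is the only nullable alternative, skip

B, D, T have no nullable alternative, so no FIRST/FOLLOW check is needed there.

So the grammar has 1 FIRST/FOLLOW conflict (marked CONFLICT above).

Answer: Yes. A → '+' c with FOLLOW(A) on { '+' }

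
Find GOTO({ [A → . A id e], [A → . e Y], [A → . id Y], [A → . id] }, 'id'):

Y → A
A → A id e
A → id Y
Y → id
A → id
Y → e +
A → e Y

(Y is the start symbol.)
{ [A → . A id e], [A → . e Y], [A → . id Y], [A → . id], [A → id . Y], [A → id .], [Y → . A], [Y → . e +], [Y → . id] }

GOTO(I, 'id') = CLOSURE({ [A → αX.β] : [A → α.Xβ] ∈ I, X = 'id' })

Items with dot before 'id', with the dot advanced:
  [A → . id] → [A → id .]
  [A → . id Y] → [A → id . Y]
Closure of the advanced items:
  [A → id . Y] has the dot before Y: add [Y → . A], [Y → . id], [Y → . e +]
  [Y → . A] has the dot before A: add [A → . A id e], [A → . id Y], [A → . id], [A → . e Y]

GOTO = { [A → . A id e], [A → . e Y], [A → . id Y], [A → . id], [A → id . Y], [A → id .], [Y → . A], [Y → . e +], [Y → . id] }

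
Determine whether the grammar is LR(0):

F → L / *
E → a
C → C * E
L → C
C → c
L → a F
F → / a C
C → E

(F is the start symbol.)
No. Shift-reduce conflict between [L → C .] and [C → C . * E]

A grammar is LR(0) if no state in the canonical LR(0) collection has:
  - both a shift item (dot before a terminal) and a complete item (shift-reduce conflict), or
  - two or more complete items (reduce-reduce conflict; the accept item [F' → F .] counts as a complete item here).

Augment with F' → F and build the canonical LR(0) collection (I0 = CLOSURE({[F' → . F]}), then GOTO on every symbol after a dot until no new states appear). It has 16 states:
  I0: { [C → . C * E], [C → . E], [C → . c], [E → . a], [F → . / a C], [F → . L / *], [F' → . F], [L → . C], [L → . a F] }  — shift
  I1: { [F → / . a C] }  — shift
  I2: { [C → C . * E], [L → C .] }  — shift, reduce
  I3: { [C → E .] }  — reduce
  I4: { [F' → F .] }  — accept
  I5: { [F → L . / *] }  — shift
  I6: { [C → . C * E], [C → . E], [C → . c], [E → . a], [E → a .], [F → . / a C], [F → . L / *], [L → . C], [L → . a F], [L → a . F] }  — shift, reduce
  I7: { [C → c .] }  — reduce
  I8: { [L → a F .] }  — reduce
  I9: { [F → L / . *] }  — shift
  I10: { [F → L / * .] }  — reduce
  I11: { [C → C * . E], [E → . a] }  — shift
  I12: { [C → C * E .] }  — reduce
  I13: { [E → a .] }  — reduce
  I14: { [C → . C * E], [C → . E], [C → . c], [E → . a], [F → / a . C] }  — shift
  I15: { [C → C . * E], [F → / a C .] }  — shift, reduce

Conflict in state I2:
  Shift-reduce conflict between [L → C .] and [C → C . * E]
So the grammar is NOT LR(0).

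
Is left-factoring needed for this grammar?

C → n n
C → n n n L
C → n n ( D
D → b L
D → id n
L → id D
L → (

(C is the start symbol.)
Left-factoring is needed when two productions for the same non-terminal
share a common prefix on the right-hand side.

Productions for C:
  C → n n
  C → n n n L
  C → n n ( D
Productions for D:
  D → b L
  D → id n
Productions for L:
  L → id D
  L → (

Found common prefix 'n n' in productions for C

Answer: Yes, C has productions with common prefix 'n n'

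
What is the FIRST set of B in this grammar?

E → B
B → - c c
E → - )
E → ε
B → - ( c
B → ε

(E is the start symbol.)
To compute FIRST(B), examine every production with B on the left-hand side, reading each right-hand side left to right until a non-nullable symbol is reached.

From B → - c c:
  - '-' is a terminal: add '-' and stop
From B → - ( c:
  - '-' is a terminal: add '-' and stop
From B → ε:
  - ε-production, so ε ∈ FIRST(B)

Collecting: FIRST(B) = { '-', ε }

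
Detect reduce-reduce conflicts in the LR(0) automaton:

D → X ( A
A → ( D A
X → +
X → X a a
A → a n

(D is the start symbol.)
No reduce-reduce conflicts

Augment with D' → D and build the canonical LR(0) collection (I0 = CLOSURE({[D' → . D]}), then GOTO on every symbol after a dot until no new states appear). It has 13 states:
  I0: { [D → . X ( A], [D' → . D], [X → . +], [X → . X a a] }  — shift
  I1: { [X → + .] }  — reduce
  I2: { [D' → D .] }  — accept
  I3: { [D → X . ( A], [X → X . a a] }  — shift
  I4: { [A → . ( D A], [A → . a n], [D → X ( . A] }  — shift
  I5: { [X → X a . a] }  — shift
  I6: { [X → X a a .] }  — reduce
  I7: { [A → ( . D A], [D → . X ( A], [X → . +], [X → . X a a] }  — shift
  I8: { [D → X ( A .] }  — reduce
  I9: { [A → a . n] }  — shift
  I10: { [A → a n .] }  — reduce
  I11: { [A → ( D . A], [A → . ( D A], [A → . a n] }  — shift
  I12: { [A → ( D A .] }  — reduce

No state contains more than one complete item.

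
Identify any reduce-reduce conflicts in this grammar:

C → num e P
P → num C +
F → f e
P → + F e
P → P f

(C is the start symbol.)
Augment with C' → C and build the canonical LR(0) collection (I0 = CLOSURE({[C' → . C]}), then GOTO on every symbol after a dot until no new states appear). It has 14 states:
  I0: { [C → . num e P], [C' → . C] }  — shift
  I1: { [C' → C .] }  — accept
  I2: { [C → num . e P] }  — shift
  I3: { [C → num e . P], [P → . + F e], [P → . P f], [P → . num C +] }  — shift
  I4: { [F → . f e], [P → + . F e] }  — shift
  I5: { [C → num e P .], [P → P . f] }  — shift, reduce
  I6: { [C → . num e P], [P → num . C +] }  — shift
  I7: { [P → num C . +] }  — shift
  I8: { [P → num C + .] }  — reduce
  I9: { [P → P f .] }  — reduce
  I10: { [P → + F . e] }  — shift
  I11: { [F → f . e] }  — shift
  I12: { [F → f e .] }  — reduce
  I13: { [P → + F e .] }  — reduce

No state contains more than one complete item.

Answer: No reduce-reduce conflicts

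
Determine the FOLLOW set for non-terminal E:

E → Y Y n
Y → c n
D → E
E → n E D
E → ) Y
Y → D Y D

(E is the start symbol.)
{ $, ')', 'c', 'n' }

E is the start symbol, so $ ∈ FOLLOW(E).
In D → E: E is at the end, add FOLLOW(D)
In E → n E D: E is followed by D, add FIRST(D) \ {ε} = { ')', 'c', 'n' }

The FOLLOW sets referred to above (computed the same way, to a fixed point):
  FOLLOW(D) = { $, ')', 'c', 'n' }

Taking the union: FOLLOW(E) = { $, ')', 'c', 'n' }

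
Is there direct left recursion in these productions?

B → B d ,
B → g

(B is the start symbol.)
B → B d ,: LEFT RECURSIVE (starts with B)
B → g: starts with g

The grammar has direct left recursion on: B.

Answer: Yes, B is left-recursive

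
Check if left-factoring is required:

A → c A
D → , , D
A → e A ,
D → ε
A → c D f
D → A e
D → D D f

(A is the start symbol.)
Left-factoring is needed when two productions for the same non-terminal
share a common prefix on the right-hand side.

Productions for A:
  A → c A
  A → e A ,
  A → c D f
Productions for D:
  D → , , D
  D → ε
  D → A e
  D → D D f

Found common prefix 'c' in productions for A

Answer: Yes, A has productions with common prefix 'c'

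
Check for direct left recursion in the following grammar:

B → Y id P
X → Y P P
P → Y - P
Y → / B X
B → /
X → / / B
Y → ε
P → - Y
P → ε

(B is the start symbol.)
B → Y id P: starts with Y
X → Y P P: starts with Y
P → Y - P: starts with Y
Y → / B X: starts with '/'
B → /: starts with '/'
X → / / B: starts with '/'
Y → ε: starts with ε
P → - Y: starts with '-'
P → ε: starts with ε

No direct left recursion found.

Answer: No direct left recursion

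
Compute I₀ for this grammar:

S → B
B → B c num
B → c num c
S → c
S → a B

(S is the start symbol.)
First, augment the grammar with S' → S
I₀ = CLOSURE({ [S' → . S] }):
  [S' → . S] has the dot before S: add [S → . B], [S → . c], [S → . a B]
  [S → . B] has the dot before B: add [B → . B c num], [B → . c num c]
No further items can be added.

I₀ = { [B → . B c num], [B → . c num c], [S → . B], [S → . a B], [S → . c], [S' → . S] }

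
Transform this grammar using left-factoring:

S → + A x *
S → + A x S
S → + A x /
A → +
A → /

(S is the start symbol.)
Left-factoring transforms A → αβ₁ | αβ₂ into A → αA' and A' → β₁ | β₂
(α is the longest common prefix among the alternatives). Repeat until
no nonterminal has two alternatives with a common prefix.

Round 1: S has alternatives sharing prefix '+ A x'. Introduce S': S → + A x S'
  Add: S' → *
  Add: S' → S
  Add: S' → /

No remaining common prefixes — done.

Resulting grammar:
S → + A x S'
S' → *
S' → S
S' → /
A → +
A → /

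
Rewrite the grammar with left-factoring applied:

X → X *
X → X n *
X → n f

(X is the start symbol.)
Left-factoring transforms A → αβ₁ | αβ₂ into A → αA' and A' → β₁ | β₂
(α is the longest common prefix among the alternatives). Repeat until
no nonterminal has two alternatives with a common prefix.

Round 1: X has alternatives sharing prefix 'X'. Introduce X': X → X X'
  Add: X' → *
  Add: X' → n *

No remaining common prefixes — done.

Resulting grammar:
X → X X'
X' → *
X' → n *
X → n f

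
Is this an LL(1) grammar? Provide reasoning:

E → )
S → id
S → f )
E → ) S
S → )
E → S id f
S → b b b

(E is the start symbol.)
No. Predict set conflict for E: { ')' }

Relevant sets:
  FIRST(S) = { ')', 'b', 'f', 'id' }

For E:
  PREDICT(E → ')') = { ')' }
  PREDICT(E → ')' S) = { ')' }
  PREDICT(E → S id f) = { ')', 'b', 'f', 'id' }
For S:
  PREDICT(S → id) = { 'id' }
  PREDICT(S → f ')') = { 'f' }
  PREDICT(S → ')') = { ')' }
  PREDICT(S → b b b) = { 'b' }

Conflict found: Predict set conflict for E: { ')' }
The grammar is NOT LL(1).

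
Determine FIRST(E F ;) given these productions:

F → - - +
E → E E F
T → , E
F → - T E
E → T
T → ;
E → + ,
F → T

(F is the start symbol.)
FIRST sets of the non-terminals involved (from the grammar, by fixed-point iteration):
  FIRST(E) = { '+', ',', ';' }

To compute FIRST(E F ;), process the symbols left to right:
Symbol E is a non-terminal. Add FIRST(E) \ {ε} = { '+', ',', ';' }
E is not nullable (ε ∉ FIRST(E)), so stop here.
FIRST(E F ;) = { '+', ',', ';' }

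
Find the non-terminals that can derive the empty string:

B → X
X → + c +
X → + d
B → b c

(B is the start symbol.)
There are no ε-productions, so no non-terminal can derive ε.
No non-terminals are nullable.

Answer: None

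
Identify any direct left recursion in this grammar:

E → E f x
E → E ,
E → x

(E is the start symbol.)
E → E f x: LEFT RECURSIVE (starts with E)
E → E ,: LEFT RECURSIVE (starts with E)
E → x: starts with x

The grammar has direct left recursion on: E.

Answer: Yes, E is left-recursive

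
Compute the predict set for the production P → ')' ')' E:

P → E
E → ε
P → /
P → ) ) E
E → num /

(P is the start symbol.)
PREDICT(P → ')' ')' E) = (FIRST(RHS) \ {ε}) ∪ (FOLLOW(P) if ε ∈ FIRST(RHS), i.e. RHS ⇒* ε)
FIRST(')' ')' E) = { ')' }
ε ∉ FIRST(')' ')' E), so FOLLOW(P) is not added.
PREDICT(P → ')' ')' E) = { ')' }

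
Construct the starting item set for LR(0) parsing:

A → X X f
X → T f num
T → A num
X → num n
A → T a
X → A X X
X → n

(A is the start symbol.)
First, augment the grammar with A' → A
I₀ = CLOSURE({ [A' → . A] }):
  [A' → . A] has the dot before A: add [A → . X X f], [A → . T a]
  [A → . X X f] has the dot before X: add [X → . T f num], [X → . num n], [X → . A X X], [X → . n]
  [A → . T a] has the dot before T: add [T → . A num]
No further items can be added.

I₀ = { [A → . T a], [A → . X X f], [A' → . A], [T → . A num], [X → . A X X], [X → . T f num], [X → . n], [X → . num n] }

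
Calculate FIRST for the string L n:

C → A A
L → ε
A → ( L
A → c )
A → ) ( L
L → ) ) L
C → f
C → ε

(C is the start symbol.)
{ ')', 'n' }

FIRST sets of the non-terminals involved (from the grammar, by fixed-point iteration):
  FIRST(L) = { ')', ε }

To compute FIRST(L n), process the symbols left to right:
Symbol L is a non-terminal. Add FIRST(L) \ {ε} = { ')' }
L is nullable (ε ∈ FIRST(L)), continue to the next symbol.
Symbol n is a terminal. Add 'n' and stop.
FIRST(L n) = { ')', 'n' }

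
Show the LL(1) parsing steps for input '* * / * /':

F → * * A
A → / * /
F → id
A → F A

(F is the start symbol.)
Stack is shown with the top on the left.

Stack    Input        Action
----------------------------
F $      * * / * / $  output F → * * A
* * A $  * * / * / $  match '*'
* A $    * / * / $    match '*'
A $      / * / $      output A → / * /
/ * / $  / * / $      match '/'
* / $    * / $        match '*'
/ $      / $          match '/'
$        $            accept

The string is accepted.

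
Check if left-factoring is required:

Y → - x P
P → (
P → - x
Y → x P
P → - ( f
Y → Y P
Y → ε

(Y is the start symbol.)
Yes, P has productions with common prefix '-'

Left-factoring is needed when two productions for the same non-terminal
share a common prefix on the right-hand side.

Productions for Y:
  Y → - x P
  Y → x P
  Y → Y P
  Y → ε
Productions for P:
  P → (
  P → - x
  P → - ( f

Found common prefix '-' in productions for P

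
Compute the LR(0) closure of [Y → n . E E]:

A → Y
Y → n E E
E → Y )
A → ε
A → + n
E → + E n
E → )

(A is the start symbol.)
{ [E → . )], [E → . + E n], [E → . Y )], [Y → . n E E], [Y → n . E E] }

Start with: [Y → n . E E]
  [Y → n . E E] has the dot before E: add [E → . Y )], [E → . + E n], [E → . )]
  [E → . Y )] has the dot before Y: add [Y → . n E E]
No further items can be added.

CLOSURE = { [E → . )], [E → . + E n], [E → . Y )], [Y → . n E E], [Y → n . E E] }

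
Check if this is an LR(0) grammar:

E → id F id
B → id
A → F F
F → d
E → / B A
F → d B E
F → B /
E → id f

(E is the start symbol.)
No. Shift-reduce conflict between [F → d .] and [B → . id]

A grammar is LR(0) if no state in the canonical LR(0) collection has:
  - both a shift item (dot before a terminal) and a complete item (shift-reduce conflict), or
  - two or more complete items (reduce-reduce conflict; the accept item [E' → E .] counts as a complete item here).

Augment with E' → E and build the canonical LR(0) collection (I0 = CLOSURE({[E' → . E]}), then GOTO on every symbol after a dot until no new states appear). It has 17 states:
  I0: { [E → . / B A], [E → . id F id], [E → . id f], [E' → . E] }  — shift
  I1: { [B → . id], [E → / . B A] }  — shift
  I2: { [E' → E .] }  — accept
  I3: { [B → . id], [E → id . F id], [E → id . f], [F → . B /], [F → . d B E], [F → . d] }  — shift
  I4: { [F → B . /] }  — shift
  I5: { [E → id F . id] }  — shift
  I6: { [B → . id], [F → d . B E], [F → d .] }  — shift, reduce
  I7: { [E → id f .] }  — reduce
  I8: { [B → id .] }  — reduce
  I9: { [E → . / B A], [E → . id F id], [E → . id f], [F → d B . E] }  — shift
  I10: { [F → d B E .] }  — reduce
  I11: { [E → id F id .] }  — reduce
  I12: { [F → B / .] }  — reduce
  I13: { [A → . F F], [B → . id], [E → / B . A], [F → . B /], [F → . d B E], [F → . d] }  — shift
  I14: { [E → / B A .] }  — reduce
  I15: { [A → F . F], [B → . id], [F → . B /], [F → . d B E], [F → . d] }  — shift
  I16: { [A → F F .] }  — reduce

Conflict in state I6:
  Shift-reduce conflict between [F → d .] and [B → . id]
So the grammar is NOT LR(0).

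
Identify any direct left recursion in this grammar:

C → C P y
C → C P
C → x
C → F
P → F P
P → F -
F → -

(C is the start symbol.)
Direct left recursion occurs when N → N α for some non-terminal N (the right-hand side begins with the left-hand side itself).

C → C P y: LEFT RECURSIVE (starts with C)
C → C P: LEFT RECURSIVE (starts with C)
C → x: starts with x
C → F: starts with F
P → F P: starts with F
P → F -: starts with F
F → -: starts with '-'

The grammar has direct left recursion on: C.

Answer: Yes, C is left-recursive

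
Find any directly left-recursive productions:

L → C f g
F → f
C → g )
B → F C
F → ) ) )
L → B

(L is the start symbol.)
Direct left recursion occurs when N → N α for some non-terminal N (the right-hand side begins with the left-hand side itself).

L → C f g: starts with C
F → f: starts with f
C → g ): starts with g
B → F C: starts with F
F → ) ) ): starts with ')'
L → B: starts with B

No direct left recursion found.

Answer: No direct left recursion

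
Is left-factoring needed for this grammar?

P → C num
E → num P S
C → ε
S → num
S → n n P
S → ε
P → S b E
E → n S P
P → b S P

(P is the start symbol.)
No, left-factoring is not needed

Left-factoring is needed when two productions for the same non-terminal
share a common prefix on the right-hand side.

Productions for P:
  P → C num
  P → S b E
  P → b S P
Productions for E:
  E → num P S
  E → n S P
Productions for S:
  S → num
  S → n n P
  S → ε

No common prefixes found.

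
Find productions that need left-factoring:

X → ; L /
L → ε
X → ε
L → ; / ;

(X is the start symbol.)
No, left-factoring is not needed

Left-factoring is needed when two productions for the same non-terminal
share a common prefix on the right-hand side.

Productions for X:
  X → ; L /
  X → ε
Productions for L:
  L → ε
  L → ; / ;

No common prefixes found.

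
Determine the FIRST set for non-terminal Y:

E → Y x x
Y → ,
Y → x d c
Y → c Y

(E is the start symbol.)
{ ',', 'c', 'x' }

To compute FIRST(Y), examine every production with Y on the left-hand side, reading each right-hand side left to right until a non-nullable symbol is reached.

From Y → ,:
  - ',' is a terminal: add ',' and stop
From Y → x d c:
  - x is a terminal: add 'x' and stop
From Y → c Y:
  - c is a terminal: add 'c' and stop

Collecting: FIRST(Y) = { ',', 'c', 'x' }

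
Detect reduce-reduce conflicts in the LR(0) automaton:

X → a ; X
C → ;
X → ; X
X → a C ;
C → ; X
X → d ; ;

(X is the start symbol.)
Yes — I10: [C → ; X .] vs [X → a ; X .]

Augment with X' → X and build the canonical LR(0) collection (I0 = CLOSURE({[X' → . X]}), then GOTO on every symbol after a dot until no new states appear). It has 12 states:
  I0: { [X → . ; X], [X → . a ; X], [X → . a C ;], [X → . d ; ;], [X' → . X] }  — shift
  I1: { [X → . ; X], [X → . a ; X], [X → . a C ;], [X → . d ; ;], [X → ; . X] }  — shift
  I2: { [X' → X .] }  — accept
  I3: { [C → . ; X], [C → . ;], [X → a . ; X], [X → a . C ;] }  — shift
  I4: { [X → d . ; ;] }  — shift
  I5: { [X → d ; . ;] }  — shift
  I6: { [X → d ; ; .] }  — reduce
  I7: { [C → ; . X], [C → ; .], [X → . ; X], [X → . a ; X], [X → . a C ;], [X → . d ; ;], [X → a ; . X] }  — shift, reduce
  I8: { [X → a C . ;] }  — shift
  I9: { [X → a C ; .] }  — reduce
  I10: { [C → ; X .], [X → a ; X .] }  — 2 reduces
  I11: { [X → ; X .] }  — reduce

I10 contains complete items [C → ; X .], [X → a ; X .] — reduce-reduce conflict.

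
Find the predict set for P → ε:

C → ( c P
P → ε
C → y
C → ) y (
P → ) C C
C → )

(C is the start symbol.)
{ $, '(', ')', 'y' }

PREDICT(P → ε) = (FIRST(RHS) \ {ε}) ∪ (FOLLOW(P) if ε ∈ FIRST(RHS), i.e. RHS ⇒* ε)
The right-hand side is ε (FIRST(ε) = { ε }), so the predict set is FOLLOW(P) = { $, '(', ')', 'y' }
PREDICT(P → ε) = { $, '(', ')', 'y' }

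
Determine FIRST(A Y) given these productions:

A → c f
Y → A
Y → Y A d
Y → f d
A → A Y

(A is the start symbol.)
FIRST sets of the non-terminals involved (from the grammar, by fixed-point iteration):
  FIRST(A) = { 'c' }

To compute FIRST(A Y), process the symbols left to right:
Symbol A is a non-terminal. Add FIRST(A) \ {ε} = { 'c' }
A is not nullable (ε ∉ FIRST(A)), so stop here.
FIRST(A Y) = { 'c' }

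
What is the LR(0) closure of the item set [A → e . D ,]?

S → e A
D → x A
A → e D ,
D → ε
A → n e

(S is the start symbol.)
{ [A → e . D ,], [D → . x A], [D → .] }

Start with: [A → e . D ,]
  [A → e . D ,] has the dot before D: add [D → . x A], [D → .]
No further items can be added.

CLOSURE = { [A → e . D ,], [D → . x A], [D → .] }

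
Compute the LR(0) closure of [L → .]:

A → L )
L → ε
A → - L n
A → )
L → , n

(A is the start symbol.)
{ [L → .] }

To compute CLOSURE, for each item [A → α.Bβ] where B is a non-terminal, add [B → .γ] for all productions B → γ; repeat for the newly added items until nothing changes.

Start with: [L → .]
The dot is at the end, so nothing is added.

CLOSURE = { [L → .] }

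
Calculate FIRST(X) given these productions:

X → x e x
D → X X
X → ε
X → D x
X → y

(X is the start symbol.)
To compute FIRST(X), examine every production with X on the left-hand side, reading each right-hand side left to right until a non-nullable symbol is reached.

FIRST sets of the other non-terminals involved (by the same procedure, iterated to a fixed point):
  FIRST(D) = { 'x', 'y', ε }

From X → x e x:
  - x is a terminal: add 'x' and stop
From X → ε:
  - ε-production, so ε ∈ FIRST(X)
From X → D x:
  - D is a non-terminal: add FIRST(D) \ {ε} = { 'x', 'y' }
    D is nullable, so continue to the next symbol
  - x is a terminal: add 'x' and stop
From X → y:
  - y is a terminal: add 'y' and stop

Collecting: FIRST(X) = { 'x', 'y', ε }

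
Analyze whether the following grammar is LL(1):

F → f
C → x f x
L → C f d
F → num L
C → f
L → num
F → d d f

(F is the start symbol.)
Yes, the grammar is LL(1).

A grammar is LL(1) if for each non-terminal N with multiple productions, the predict sets of those productions are pairwise disjoint, where PREDICT(N → α) = (FIRST(α) \ {ε}) ∪ (FOLLOW(N) if α ⇒* ε).

Relevant sets:
  FIRST(C) = { 'f', 'x' }

For F:
  PREDICT(F → f) = { 'f' }
  PREDICT(F → num L) = { 'num' }
  PREDICT(F → d d f) = { 'd' }
For C:
  PREDICT(C → x f x) = { 'x' }
  PREDICT(C → f) = { 'f' }
For L:
  PREDICT(L → C f d) = { 'f', 'x' }
  PREDICT(L → num) = { 'num' }

All predict sets are disjoint. The grammar IS LL(1).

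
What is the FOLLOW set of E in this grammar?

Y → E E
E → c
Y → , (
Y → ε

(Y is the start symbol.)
To compute FOLLOW(E), find every occurrence of E on a right-hand side N → α E β: add FIRST(β) \ {ε}, and if β is empty or nullable also add FOLLOW(N). Iterate to a fixed point.

In Y → E E: E is followed by E, add FIRST(E) \ {ε} = { 'c' }
In Y → E E: E is at the end, add FOLLOW(Y)

The FOLLOW sets referred to above (computed the same way, to a fixed point):
  FOLLOW(Y) = { $ }

Taking the union: FOLLOW(E) = { $, 'c' }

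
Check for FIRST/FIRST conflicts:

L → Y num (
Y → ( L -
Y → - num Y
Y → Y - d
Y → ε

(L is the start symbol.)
A FIRST/FIRST conflict occurs when two productions N → α and N → β for the same non-terminal have FIRST(α) ∩ FIRST(β) ≠ ∅ (with ε ∈ FIRST of a nullable right-hand side, so two nullable alternatives also conflict).

FIRST sets of the non-terminals at (or reachable through a nullable prefix from) the front of some alternative:
  FIRST(Y) = { '(', '-', ε }

Productions for Y:
  Y → ( L -: FIRST = { '(' }
  Y → - num Y: FIRST = { '-' }
  Y → Y - d: FIRST = { '(', '-' }
  Y → ε: FIRST = { ε }
L has only one production, so no FIRST/FIRST conflict is possible there.

Conflict for Y: Y → ( L - and Y → Y - d
  Overlap: { '(' }
Conflict for Y: Y → - num Y and Y → Y - d
  Overlap: { '-' }

Answer: Yes. Y → '(' L '-' / Y → Y '-' d on { '(' }; Y → '-' num Y / Y → Y '-' d on { '-' }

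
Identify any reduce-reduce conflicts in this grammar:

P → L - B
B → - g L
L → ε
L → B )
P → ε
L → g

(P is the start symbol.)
Yes — I0: [L → .] vs [P → .]

A reduce-reduce conflict occurs when an LR(0) state has two complete items [A → α .] and [B → β .] — both call for a reduction, and with no lookahead the parser cannot choose between them.

Augment with P' → P and build the canonical LR(0) collection (I0 = CLOSURE({[P' → . P]}), then GOTO on every symbol after a dot until no new states appear). It has 11 states:
  I0: { [B → . - g L], [L → . B )], [L → . g], [L → .], [P → . L - B], [P → .], [P' → . P] }  — shift, 2 reduces
  I1: { [B → - . g L] }  — shift
  I2: { [L → B . )] }  — shift
  I3: { [P → L . - B] }  — shift
  I4: { [P' → P .] }  — accept
  I5: { [L → g .] }  — reduce
  I6: { [B → . - g L], [P → L - . B] }  — shift
  I7: { [P → L - B .] }  — reduce
  I8: { [L → B ) .] }  — reduce
  I9: { [B → - g . L], [B → . - g L], [L → . B )], [L → . g], [L → .] }  — shift, reduce
  I10: { [B → - g L .] }  — reduce

I0 contains complete items [L → .], [P → .] — reduce-reduce conflict.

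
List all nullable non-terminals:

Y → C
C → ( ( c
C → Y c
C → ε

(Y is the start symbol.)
ε-productions: C → ε
So C is immediately nullable.
Y → C: every symbol on the right is nullable, so Y is nullable too.
Every non-terminal is now nullable.
Nullable = { 'C', 'Y' }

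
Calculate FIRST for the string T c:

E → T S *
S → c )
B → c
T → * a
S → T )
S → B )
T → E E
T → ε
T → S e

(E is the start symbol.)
{ ')', '*', 'c' }

FIRST sets of the non-terminals involved (from the grammar, by fixed-point iteration):
  FIRST(T) = { ')', '*', 'c', ε }

To compute FIRST(T c), process the symbols left to right:
Symbol T is a non-terminal. Add FIRST(T) \ {ε} = { ')', '*', 'c' }
T is nullable (ε ∈ FIRST(T)), continue to the next symbol.
Symbol c is a terminal. Add 'c' and stop.
FIRST(T c) = { ')', '*', 'c' }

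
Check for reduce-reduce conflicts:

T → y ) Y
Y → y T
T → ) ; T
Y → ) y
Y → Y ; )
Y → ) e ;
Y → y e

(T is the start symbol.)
No reduce-reduce conflicts

Augment with T' → T and build the canonical LR(0) collection (I0 = CLOSURE({[T' → . T]}), then GOTO on every symbol after a dot until no new states appear). It has 17 states:
  I0: { [T → . ) ; T], [T → . y ) Y], [T' → . T] }  — shift
  I1: { [T → ) . ; T] }  — shift
  I2: { [T' → T .] }  — accept
  I3: { [T → y . ) Y] }  — shift
  I4: { [T → y ) . Y], [Y → . ) e ;], [Y → . ) y], [Y → . Y ; )], [Y → . y T], [Y → . y e] }  — shift
  I5: { [Y → ) . e ;], [Y → ) . y] }  — shift
  I6: { [T → y ) Y .], [Y → Y . ; )] }  — shift, reduce
  I7: { [T → . ) ; T], [T → . y ) Y], [Y → y . T], [Y → y . e] }  — shift
  I8: { [Y → y T .] }  — reduce
  I9: { [Y → y e .] }  — reduce
  I10: { [Y → Y ; . )] }  — shift
  I11: { [Y → Y ; ) .] }  — reduce
  I12: { [Y → ) e . ;] }  — shift
  I13: { [Y → ) y .] }  — reduce
  I14: { [Y → ) e ; .] }  — reduce
  I15: { [T → ) ; . T], [T → . ) ; T], [T → . y ) Y] }  — shift
  I16: { [T → ) ; T .] }  — reduce

No state contains more than one complete item.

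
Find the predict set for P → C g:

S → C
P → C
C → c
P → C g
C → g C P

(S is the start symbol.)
PREDICT(P → C g) = (FIRST(RHS) \ {ε}) ∪ (FOLLOW(P) if ε ∈ FIRST(RHS), i.e. RHS ⇒* ε)
FIRST(C) = { 'c', 'g' }
FIRST(C g) = { 'c', 'g' }
ε ∉ FIRST(C g), so FOLLOW(P) is not added.
PREDICT(P → C g) = { 'c', 'g' }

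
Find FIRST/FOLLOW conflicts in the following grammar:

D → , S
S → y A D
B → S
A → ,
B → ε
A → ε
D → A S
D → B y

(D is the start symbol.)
A FIRST/FOLLOW conflict occurs when a non-terminal N has a nullable alternative N → β (β ⇒* ε) and another alternative N → α with FIRST(α) ∩ FOLLOW(N) ≠ ∅: on such a lookahead the parser cannot decide between expanding α and letting N vanish via β.

Nullable non-terminals: A, B.
FIRST sets used below: FIRST(S) = { 'y' }

A: nullable alternative(s) A → ε; FOLLOW(A) = { ',', 'y' }
  A → ,: FIRST \ {ε} = { ',' } — overlaps FOLLOW(A) on { ',' }: CONFLICT
  A → ε: FIRST \ {ε} = { } — this is the only nullable alternative, skip

B: nullable alternative(s) B → ε; FOLLOW(B) = { 'y' }
  B → S: FIRST \ {ε} = { 'y' } — overlaps FOLLOW(B) on { 'y' }: CONFLICT
  B → ε: FIRST \ {ε} = { } — this is the only nullable alternative, skip

D, S have no nullable alternative, so no FIRST/FOLLOW check is needed there.

So the grammar has 2 FIRST/FOLLOW conflicts (marked CONFLICT above).

Answer: Yes. B → S with FOLLOW(B) on { 'y' }; A → ',' with FOLLOW(A) on { ',' }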